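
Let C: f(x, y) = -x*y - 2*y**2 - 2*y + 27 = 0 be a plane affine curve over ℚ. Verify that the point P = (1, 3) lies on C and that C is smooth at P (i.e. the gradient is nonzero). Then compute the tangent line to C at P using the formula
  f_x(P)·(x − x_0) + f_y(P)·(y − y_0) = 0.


Tangent line at P: -3*x - 15*y + 48 = 0.

Step 1: f(1, 3) = 0, so P lies on C.
Step 2: partial derivatives
  f_x(x, y) = -y, f_y(x, y) = -x - 4*y - 2.
  f_x(P) = -3, f_y(P) = -15 (gradient nonzero, so P is smooth).
Step 3: tangent line at P: -3·(x − 1) + -15·(y − 3) = 0.
Expanding: -3*x - 15*y + 48 = 0.


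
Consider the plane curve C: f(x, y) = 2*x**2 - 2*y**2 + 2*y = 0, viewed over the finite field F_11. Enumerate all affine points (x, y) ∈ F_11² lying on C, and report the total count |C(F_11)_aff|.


Affine F_11-points: {(0, 0), (0, 1), (1, 4), (1, 8), (3, 5), (3, 7), (8, 5), (8, 7), (10, 4), (10, 8)}; count = 10.

For each of the 121 pairs (x, y) ∈ F_11², evaluate f(x, y) mod 11. Record the zeros.
  x = 0: [0↦0, 1↦0, 2↦7, 3↦10, 4↦9, 5↦4, 6↦6, 7↦4, 8↦9, 9↦10, 10↦7]  zeros at y ∈ {0, 1}
  x = 1: [0↦2, 1↦2, 2↦9, 3↦1, 4↦0, 5↦6, 6↦8, 7↦6, 8↦0, 9↦1, 10↦9]  zeros at y ∈ {4, 8}
  x = 2: [0↦8, 1↦8, 2↦4, 3↦7, 4↦6, 5↦1, 6↦3, 7↦1, 8↦6, 9↦7, 10↦4]  zeros at y ∈ ∅
  x = 3: [0↦7, 1↦7, 2↦3, 3↦6, 4↦5, 5↦0, 6↦2, 7↦0, 8↦5, 9↦6, 10↦3]  zeros at y ∈ {5, 7}
  x = 4: [0↦10, 1↦10, 2↦6, 3↦9, 4↦8, 5↦3, 6↦5, 7↦3, 8↦8, 9↦9, 10↦6]  zeros at y ∈ ∅
  x = 5: [0↦6, 1↦6, 2↦2, 3↦5, 4↦4, 5↦10, 6↦1, 7↦10, 8↦4, 9↦5, 10↦2]  zeros at y ∈ ∅
  x = 6: [0↦6, 1↦6, 2↦2, 3↦5, 4↦4, 5↦10, 6↦1, 7↦10, 8↦4, 9↦5, 10↦2]  zeros at y ∈ ∅
  x = 7: [0↦10, 1↦10, 2↦6, 3↦9, 4↦8, 5↦3, 6↦5, 7↦3, 8↦8, 9↦9, 10↦6]  zeros at y ∈ ∅
  x = 8: [0↦7, 1↦7, 2↦3, 3↦6, 4↦5, 5↦0, 6↦2, 7↦0, 8↦5, 9↦6, 10↦3]  zeros at y ∈ {5, 7}
  x = 9: [0↦8, 1↦8, 2↦4, 3↦7, 4↦6, 5↦1, 6↦3, 7↦1, 8↦6, 9↦7, 10↦4]  zeros at y ∈ ∅
  x = 10: [0↦2, 1↦2, 2↦9, 3↦1, 4↦0, 5↦6, 6↦8, 7↦6, 8↦0, 9↦1, 10↦9]  zeros at y ∈ {4, 8}
Collecting zeros: affine points = {(0, 0), (0, 1), (1, 4), (1, 8), (3, 5), (3, 7), (8, 5), (8, 7), (10, 4), (10, 8)}.
Total count |C(F_11)_aff| = 10.


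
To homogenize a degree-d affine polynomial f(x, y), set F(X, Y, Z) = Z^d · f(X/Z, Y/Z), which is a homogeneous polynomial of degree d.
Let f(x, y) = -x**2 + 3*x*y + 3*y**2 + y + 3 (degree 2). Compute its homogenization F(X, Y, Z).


F(X, Y, Z) = -X**2 + 3*X*Y + 3*Y**2 + Y*Z + 3*Z**2

deg(f) = 2.
Substitute x = X/Z, y = Y/Z into f, then multiply by Z^2.
  monomial -1·x^2·y^0 ↦ -1·X^2·Y^0·Z^0.
  monomial 3·x^1·y^1 ↦ 3·X^1·Y^1·Z^0.
  monomial 3·x^0·y^2 ↦ 3·X^0·Y^2·Z^0.
  monomial 1·x^0·y^1 ↦ 1·X^0·Y^1·Z^1.
  monomial 3·x^0·y^0 ↦ 3·X^0·Y^0·Z^2.
Collecting: F(X, Y, Z) = -X**2 + 3*X*Y + 3*Y**2 + Y*Z + 3*Z**2.


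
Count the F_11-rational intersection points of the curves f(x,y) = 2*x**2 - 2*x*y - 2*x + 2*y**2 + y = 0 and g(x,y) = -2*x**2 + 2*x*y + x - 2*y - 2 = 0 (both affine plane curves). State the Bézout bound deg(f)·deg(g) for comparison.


Common zeros: ∅; count = 0; Bézout bound = 4.

deg(f) = 2, deg(g) = 2, so Bézout bound = 4.
Scan x ∈ F_11. For each x, list the y ∈ F_11 with f(x, y) ≡ 0 and those with g(x, y) ≡ 0 (mod 11); the common zeros in that column are the intersection.
  x = 0: f ≡ 0 at y ∈ {0, 5}; g ≡ 0 at y ∈ {10}; common: ∅.
  x = 1: f ≡ 0 at y ∈ {0, 6}; g ≡ 0 at y ∈ ∅; common: ∅.
  x = 2: f ≡ 0 at y ∈ ∅; g ≡ 0 at y ∈ {4}; common: ∅.
  x = 3: f ≡ 0 at y ∈ ∅; g ≡ 0 at y ∈ {7}; common: ∅.
  x = 4: f ≡ 0 at y ∈ {10}; g ≡ 0 at y ∈ {5}; common: ∅.
  x = 5: f ≡ 0 at y ∈ {1, 9}; g ≡ 0 at y ∈ {10}; common: ∅.
  x = 6: f ≡ 0 at y ∈ {5, 6}; g ≡ 0 at y ∈ {9}; common: ∅.
  x = 7: f ≡ 0 at y ∈ {2, 10}; g ≡ 0 at y ∈ {5}; common: ∅.
  x = 8: f ≡ 0 at y ∈ {1}; g ≡ 0 at y ∈ {4}; common: ∅.
  x = 9: f ≡ 0 at y ∈ ∅; g ≡ 0 at y ∈ {9}; common: ∅.
  x = 10: f ≡ 0 at y ∈ ∅; g ≡ 0 at y ∈ {7}; common: ∅.
Collecting: common zeros = ∅, so the count is 0.
Comparison with the Bézout bound: 0 ≤ 4 = deg(f)·deg(g), as expected for curves with no common component (the affine F_11-count falls short of the bound because intersections may lie at infinity, over extension fields, or carry multiplicity).


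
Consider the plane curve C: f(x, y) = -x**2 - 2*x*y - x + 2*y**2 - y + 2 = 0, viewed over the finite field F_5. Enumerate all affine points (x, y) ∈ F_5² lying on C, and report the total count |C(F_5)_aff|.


Affine F_5-points: {(0, 4), (1, 0), (1, 4), (3, 0), (3, 1), (4, 1)}; count = 6.

For each of the 25 pairs (x, y) ∈ F_5², evaluate f(x, y) mod 5. Record the zeros.
  x = 0: [0↦2, 1↦3, 2↦3, 3↦2, 4↦0]  zeros at y ∈ {4}
  x = 1: [0↦0, 1↦4, 2↦2, 3↦4, 4↦0]  zeros at y ∈ {0, 4}
  x = 2: [0↦1, 1↦3, 2↦4, 3↦4, 4↦3]  zeros at y ∈ ∅
  x = 3: [0↦0, 1↦0, 2↦4, 3↦2, 4↦4]  zeros at y ∈ {0, 1}
  x = 4: [0↦2, 1↦0, 2↦2, 3↦3, 4↦3]  zeros at y ∈ {1}
Collecting zeros: affine points = {(0, 4), (1, 0), (1, 4), (3, 0), (3, 1), (4, 1)}.
Total count |C(F_5)_aff| = 6.


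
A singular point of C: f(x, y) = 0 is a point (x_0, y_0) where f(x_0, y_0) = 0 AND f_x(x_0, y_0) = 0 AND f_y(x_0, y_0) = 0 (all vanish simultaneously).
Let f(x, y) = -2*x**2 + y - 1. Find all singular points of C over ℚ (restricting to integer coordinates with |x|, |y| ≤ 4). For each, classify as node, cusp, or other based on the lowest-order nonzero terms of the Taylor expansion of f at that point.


No singular points in the scanned grid; C is smooth there.

Compute partial derivatives:
  f_x = -4*x.
  f_y = 1.
f_y = 1 is a nonzero constant, so f_y never vanishes: no point (x, y) can satisfy f = f_x = f_y = 0. In particular no (x, y) ∈ {−4, ..., 4}² is singular; the curve is smooth.


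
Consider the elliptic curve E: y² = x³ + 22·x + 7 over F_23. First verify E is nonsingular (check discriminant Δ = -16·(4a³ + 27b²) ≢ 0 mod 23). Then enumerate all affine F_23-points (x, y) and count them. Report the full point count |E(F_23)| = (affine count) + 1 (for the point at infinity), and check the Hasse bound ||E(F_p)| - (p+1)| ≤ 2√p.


Affine points = {(2, 6), (2, 17), (3, 10), (3, 13), (5, 9), (5, 14), (10, 10), (10, 13), (11, 4), (11, 19), (13, 11), (13, 12), (14, 0), (15, 3), (15, 20), (16, 4), (16, 19), (17, 2), (17, 21), (18, 5), (18, 18), (19, 4), (19, 19), (20, 11), (20, 12), (21, 1), (21, 22)}; affine count = 27; |E(F_23)| = 28.

Discriminant check: Δ ∝ 4a³ + 27b² = 4·22³ + 27·7² = 4·10648 + 27·49 ≡ 8 (mod 23). Nonzero ⇒ E is nonsingular.
For each x ∈ F_23, compute rhs = x³ + 22·x + 7 mod 23, then count y ∈ F_23 with y² ≡ rhs.
  x = 0: rhs = 7, matching y values: none (0 points).
  x = 1: rhs = 7, matching y values: none (0 points).
  x = 2: rhs = 13, matching y values: 6, 17 (2 points).
  x = 3: rhs = 8, matching y values: 10, 13 (2 points).
  x = 4: rhs = 21, matching y values: none (0 points).
  x = 5: rhs = 12, matching y values: 9, 14 (2 points).
  x = 6: rhs = 10, matching y values: none (0 points).
  x = 7: rhs = 21, matching y values: none (0 points).
  x = 8: rhs = 5, matching y values: none (0 points).
  x = 9: rhs = 14, matching y values: none (0 points).
  x = 10: rhs = 8, matching y values: 10, 13 (2 points).
  x = 11: rhs = 16, matching y values: 4, 19 (2 points).
  x = 12: rhs = 21, matching y values: none (0 points).
  x = 13: rhs = 6, matching y values: 11, 12 (2 points).
  x = 14: rhs = 0, matching y values: 0 (1 points).
  x = 15: rhs = 9, matching y values: 3, 20 (2 points).
  x = 16: rhs = 16, matching y values: 4, 19 (2 points).
  x = 17: rhs = 4, matching y values: 2, 21 (2 points).
  x = 18: rhs = 2, matching y values: 5, 18 (2 points).
  x = 19: rhs = 16, matching y values: 4, 19 (2 points).
  x = 20: rhs = 6, matching y values: 11, 12 (2 points).
  x = 21: rhs = 1, matching y values: 1, 22 (2 points).
  x = 22: rhs = 7, matching y values: none (0 points).
Total affine count: 27.
Full point count |E(F_23)| = 27 + 1 = 28.
Hasse bound: |28 − (23+1)| = |4| = 4 ≤ 2√23 ≈ 9.5917 ✓.


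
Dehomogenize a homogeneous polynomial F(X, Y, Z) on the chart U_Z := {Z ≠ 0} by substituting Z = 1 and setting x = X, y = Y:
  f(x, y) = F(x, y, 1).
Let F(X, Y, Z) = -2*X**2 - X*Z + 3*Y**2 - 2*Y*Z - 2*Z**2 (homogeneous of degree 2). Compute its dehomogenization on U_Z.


f(x, y) = -2*x**2 - x + 3*y**2 - 2*y - 2

On U_Z we set Z = 1. Each monomial c·X^i·Y^j·Z^k in F becomes c·x^i·y^j·1^k = c·x^i·y^j.
Substituting Z = 1: F(X, Y, 1) = -2*x**2 - x + 3*y**2 - 2*y - 2.
Note: deg(f) ≤ deg(F) = 2; strict inequality happens when F is divisible by Z (lost terms).


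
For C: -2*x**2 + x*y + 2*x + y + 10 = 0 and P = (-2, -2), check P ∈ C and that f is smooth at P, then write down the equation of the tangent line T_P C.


Tangent line at P: 8*x - y + 14 = 0.

Step 1: f(-2, -2) = 0, so P lies on C.
Step 2: partial derivatives
  f_x(x, y) = -4*x + y + 2, f_y(x, y) = x + 1.
  f_x(P) = 8, f_y(P) = -1 (gradient nonzero, so P is smooth).
Step 3: tangent line at P: 8·(x − -2) + -1·(y − -2) = 0.
Expanding: 8*x - y + 14 = 0.


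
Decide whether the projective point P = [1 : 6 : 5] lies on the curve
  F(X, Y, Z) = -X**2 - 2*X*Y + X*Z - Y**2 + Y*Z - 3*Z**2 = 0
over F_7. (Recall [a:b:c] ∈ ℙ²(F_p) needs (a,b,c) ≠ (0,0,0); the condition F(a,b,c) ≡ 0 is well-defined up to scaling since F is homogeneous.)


F(1,6,5) ≡ 2 (mod 7); P is NOT on the curve.

Evaluate F(1, 6, 5) term-by-term (mod 7).
  -X**2 ↦ -1·1·1·1 = -1
  -2*X*Y ↦ -2·1·6·1 = -12
  X*Z ↦ 1·1·1·5 = 5
  -Y**2 ↦ -1·1·36·1 = -36
  Y*Z ↦ 1·1·6·5 = 30
  -3*Z**2 ↦ -3·1·1·25 = -75
Sum: F(1, 6, 5) = (-1) + (-12) + (5) + (-36) + (30) + (-75) = -89.
Reducing mod 7: -89 ≡ 2 (mod 7).
Since F(a, b, c) ≡ 2 ≠ 0 (mod 7), P does NOT lie on the curve.


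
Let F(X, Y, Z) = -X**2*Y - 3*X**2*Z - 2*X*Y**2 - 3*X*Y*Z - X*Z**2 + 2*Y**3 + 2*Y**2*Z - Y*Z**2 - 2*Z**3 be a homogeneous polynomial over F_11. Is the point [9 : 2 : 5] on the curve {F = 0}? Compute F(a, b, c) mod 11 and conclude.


F(9,2,5) ≡ 1 (mod 11); P is NOT on the curve.

Evaluate F(9, 2, 5) term-by-term (mod 11).
  -X**2*Y ↦ -1·81·2·1 = -162
  -3*X**2*Z ↦ -3·81·1·5 = -1215
  -2*X*Y**2 ↦ -2·9·4·1 = -72
  -3*X*Y*Z ↦ -3·9·2·5 = -270
  -X*Z**2 ↦ -1·9·1·25 = -225
  2*Y**3 ↦ 2·1·8·1 = 16
  2*Y**2*Z ↦ 2·1·4·5 = 40
  -Y*Z**2 ↦ -1·1·2·25 = -50
  -2*Z**3 ↦ -2·1·1·125 = -250
Sum: F(9, 2, 5) = (-162) + (-1215) + (-72) + (-270) + (-225) + (16) + (40) + (-50) + (-250) = -2188.
Reducing mod 11: -2188 ≡ 1 (mod 11).
Since F(a, b, c) ≡ 1 ≠ 0 (mod 11), P does NOT lie on the curve.


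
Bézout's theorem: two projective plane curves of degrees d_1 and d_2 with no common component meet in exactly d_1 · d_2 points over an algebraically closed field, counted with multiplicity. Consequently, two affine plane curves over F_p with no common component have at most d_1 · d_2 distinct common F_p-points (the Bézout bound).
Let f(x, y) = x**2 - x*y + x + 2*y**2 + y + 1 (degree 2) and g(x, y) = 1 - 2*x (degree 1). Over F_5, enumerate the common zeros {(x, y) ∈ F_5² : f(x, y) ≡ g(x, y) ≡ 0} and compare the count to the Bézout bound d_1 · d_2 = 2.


Common zeros: {(3, 3)}; count = 1; Bézout bound = 2.

deg(f) = 2, deg(g) = 1, so Bézout bound = 2.
Scan x ∈ F_5. For each x, list the y ∈ F_5 with f(x, y) ≡ 0 and those with g(x, y) ≡ 0 (mod 5); the common zeros in that column are the intersection.
  x = 0: f ≡ 0 at y ∈ ∅; g ≡ 0 at y ∈ ∅; common: ∅.
  x = 1: f ≡ 0 at y ∈ {1, 4}; g ≡ 0 at y ∈ ∅; common: ∅.
  x = 2: f ≡ 0 at y ∈ {4}; g ≡ 0 at y ∈ ∅; common: ∅.
  x = 3: f ≡ 0 at y ∈ {3}; g ≡ 0 at y ∈ {0, 1, 2, 3, 4}; common: {3}.
  x = 4: f ≡ 0 at y ∈ {1, 3}; g ≡ 0 at y ∈ ∅; common: ∅.
Collecting: common zeros = {(3, 3)}, so the count is 1.
Comparison with the Bézout bound: 1 ≤ 2 = deg(f)·deg(g), as expected for curves with no common component (the affine F_5-count falls short of the bound because intersections may lie at infinity, over extension fields, or carry multiplicity).


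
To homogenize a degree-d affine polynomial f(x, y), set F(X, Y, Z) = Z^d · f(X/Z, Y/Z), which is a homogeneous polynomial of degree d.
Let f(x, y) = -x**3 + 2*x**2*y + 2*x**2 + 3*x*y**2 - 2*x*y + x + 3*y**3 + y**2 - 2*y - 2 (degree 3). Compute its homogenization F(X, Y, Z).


F(X, Y, Z) = -X**3 + 2*X**2*Y + 2*X**2*Z + 3*X*Y**2 - 2*X*Y*Z + X*Z**2 + 3*Y**3 + Y**2*Z - 2*Y*Z**2 - 2*Z**3

deg(f) = 3.
Substitute x = X/Z, y = Y/Z into f, then multiply by Z^3.
  monomial -1·x^3·y^0 ↦ -1·X^3·Y^0·Z^0.
  monomial 2·x^2·y^1 ↦ 2·X^2·Y^1·Z^0.
  monomial 2·x^2·y^0 ↦ 2·X^2·Y^0·Z^1.
  monomial 3·x^1·y^2 ↦ 3·X^1·Y^2·Z^0.
  monomial -2·x^1·y^1 ↦ -2·X^1·Y^1·Z^1.
  monomial 1·x^1·y^0 ↦ 1·X^1·Y^0·Z^2.
  monomial 3·x^0·y^3 ↦ 3·X^0·Y^3·Z^0.
  monomial 1·x^0·y^2 ↦ 1·X^0·Y^2·Z^1.
  monomial -2·x^0·y^1 ↦ -2·X^0·Y^1·Z^2.
  monomial -2·x^0·y^0 ↦ -2·X^0·Y^0·Z^3.
Collecting: F(X, Y, Z) = -X**3 + 2*X**2*Y + 2*X**2*Z + 3*X*Y**2 - 2*X*Y*Z + X*Z**2 + 3*Y**3 + Y**2*Z - 2*Y*Z**2 - 2*Z**3.


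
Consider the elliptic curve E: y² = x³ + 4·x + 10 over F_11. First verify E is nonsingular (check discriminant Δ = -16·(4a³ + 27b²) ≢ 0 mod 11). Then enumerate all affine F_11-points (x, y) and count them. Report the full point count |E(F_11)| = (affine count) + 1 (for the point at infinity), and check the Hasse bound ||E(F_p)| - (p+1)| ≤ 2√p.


Affine points = {(1, 2), (1, 9), (2, 2), (2, 9), (3, 4), (3, 7), (5, 1), (5, 10), (8, 2), (8, 9), (9, 4), (9, 7), (10, 4), (10, 7)}; affine count = 14; |E(F_11)| = 15.

Discriminant check: Δ ∝ 4a³ + 27b² = 4·4³ + 27·10² = 4·64 + 27·100 ≡ 8 (mod 11). Nonzero ⇒ E is nonsingular.
For each x ∈ F_11, compute rhs = x³ + 4·x + 10 mod 11, then count y ∈ F_11 with y² ≡ rhs.
  x = 0: rhs = 10, matching y values: none (0 points).
  x = 1: rhs = 4, matching y values: 2, 9 (2 points).
  x = 2: rhs = 4, matching y values: 2, 9 (2 points).
  x = 3: rhs = 5, matching y values: 4, 7 (2 points).
  x = 4: rhs = 2, matching y values: none (0 points).
  x = 5: rhs = 1, matching y values: 1, 10 (2 points).
  x = 6: rhs = 8, matching y values: none (0 points).
  x = 7: rhs = 7, matching y values: none (0 points).
  x = 8: rhs = 4, matching y values: 2, 9 (2 points).
  x = 9: rhs = 5, matching y values: 4, 7 (2 points).
  x = 10: rhs = 5, matching y values: 4, 7 (2 points).
Total affine count: 14.
Full point count |E(F_11)| = 14 + 1 = 15.
Hasse bound: |15 − (11+1)| = |3| = 3 ≤ 2√11 ≈ 6.6332 ✓.


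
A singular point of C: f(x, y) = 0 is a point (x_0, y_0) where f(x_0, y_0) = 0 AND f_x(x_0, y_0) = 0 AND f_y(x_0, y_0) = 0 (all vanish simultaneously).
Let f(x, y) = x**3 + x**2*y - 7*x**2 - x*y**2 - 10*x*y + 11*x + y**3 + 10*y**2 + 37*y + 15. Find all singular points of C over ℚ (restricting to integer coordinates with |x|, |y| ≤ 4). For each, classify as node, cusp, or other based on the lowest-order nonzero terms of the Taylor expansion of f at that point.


Singular points: {(3, -2)}; classification: cusp.

Compute partial derivatives:
  f_x = 3*x**2 + 2*x*y - 14*x - y**2 - 10*y + 11.
  f_y = x**2 - 2*x*y - 10*x + 3*y**2 + 20*y + 37.
Scan x_0 ∈ {−4, ..., 4}. For each x_0, f_y(x_0, y) is a polynomial in y; find its integer roots y ∈ {−4, ..., 4}, then test f_x and f at those candidates.
  x = -4: f_y(-4, y) = 3*y**2 + 28*y + 93; no integer root y with |y| ≤ 4.
  x = -3: f_y(-3, y) = 3*y**2 + 26*y + 76; no integer root y with |y| ≤ 4.
  x = -2: f_y(-2, y) = 3*y**2 + 24*y + 61; no integer root y with |y| ≤ 4.
  x = -1: f_y(-1, y) = 3*y**2 + 22*y + 48; no integer root y with |y| ≤ 4.
  x = 0: f_y(0, y) = 3*y**2 + 20*y + 37; no integer root y with |y| ≤ 4.
  x = 1: f_y(1, y) = 3*y**2 + 18*y + 28; no integer root y with |y| ≤ 4.
  x = 2: f_y(2, y) = 3*y**2 + 16*y + 21; vanishes at y ∈ {-3}. (2, -3): f_x = 4 ≠ 0.
  x = 3: f_y(3, y) = 3*y**2 + 14*y + 16; vanishes at y ∈ {-2}. (3, -2): f_x = 0, f = 0 — SINGULAR.
  x = 4: f_y(4, y) = 3*y**2 + 12*y + 13; no integer root y with |y| ≤ 4.
Only singular point on the grid: (3, -2).
Classify: substitute x = 3 + u, y = -2 + v and expand: f = u**3 + u**2*v - u*v**2 + v**3 + v**2.
No constant or linear terms (consistent with a singular point). Quadratic part: v**2. Cubic part: u**3 + u**2*v - u*v**2 + v**3.
The quadratic part v**2 is a perfect square, so there is a single (double) tangent line v = 0, i.e. y = -2. Restricting the cubic part to that line (v = 0) leaves u**3 ≠ 0, so f is not divisible by v and the branch is v² ≈ -u**3 to lowest order — this is a cusp.
Classification: cusp.


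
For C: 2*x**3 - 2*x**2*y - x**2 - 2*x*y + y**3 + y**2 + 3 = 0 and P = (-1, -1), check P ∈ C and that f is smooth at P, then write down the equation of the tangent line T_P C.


Tangent line at P: 6*x + y + 7 = 0.

Step 1: f(-1, -1) = 0, so P lies on C.
Step 2: partial derivatives
  f_x(x, y) = 6*x**2 - 4*x*y - 2*x - 2*y, f_y(x, y) = -2*x**2 - 2*x + 3*y**2 + 2*y.
  f_x(P) = 6, f_y(P) = 1 (gradient nonzero, so P is smooth).
Step 3: tangent line at P: 6·(x − -1) + 1·(y − -1) = 0.
Expanding: 6*x + y + 7 = 0.


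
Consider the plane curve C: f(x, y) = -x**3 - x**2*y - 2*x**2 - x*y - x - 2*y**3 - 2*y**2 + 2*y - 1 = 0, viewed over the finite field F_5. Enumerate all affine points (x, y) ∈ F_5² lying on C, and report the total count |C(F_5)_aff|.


Affine F_5-points: {(1, 0), (1, 4), (2, 4)}; count = 3.

For each of the 25 pairs (x, y) ∈ F_5², evaluate f(x, y) mod 5. Record the zeros.
  x = 0: [0↦4, 1↦2, 2↦4, 3↦3, 4↦2]  zeros at y ∈ ∅
  x = 1: [0↦0, 1↦1, 2↦1, 3↦3, 4↦0]  zeros at y ∈ {0, 4}
  x = 2: [0↦1, 1↦3, 2↦4, 3↦2, 4↦0]  zeros at y ∈ {4}
  x = 3: [0↦1, 1↦2, 2↦2, 3↦4, 4↦1]  zeros at y ∈ ∅
  x = 4: [0↦4, 1↦2, 2↦4, 3↦3, 4↦2]  zeros at y ∈ ∅
Collecting zeros: affine points = {(1, 0), (1, 4), (2, 4)}.
Total count |C(F_5)_aff| = 3.


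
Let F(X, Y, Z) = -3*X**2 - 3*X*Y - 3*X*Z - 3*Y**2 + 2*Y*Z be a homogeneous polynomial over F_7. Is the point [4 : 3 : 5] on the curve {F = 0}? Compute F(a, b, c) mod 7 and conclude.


F(4,3,5) ≡ 6 (mod 7); P is NOT on the curve.

Evaluate F(4, 3, 5) term-by-term (mod 7).
  -3*X**2 ↦ -3·16·1·1 = -48
  -3*X*Y ↦ -3·4·3·1 = -36
  -3*X*Z ↦ -3·4·1·5 = -60
  -3*Y**2 ↦ -3·1·9·1 = -27
  2*Y*Z ↦ 2·1·3·5 = 30
Sum: F(4, 3, 5) = (-48) + (-36) + (-60) + (-27) + (30) = -141.
Reducing mod 7: -141 ≡ 6 (mod 7).
Since F(a, b, c) ≡ 6 ≠ 0 (mod 7), P does NOT lie on the curve.


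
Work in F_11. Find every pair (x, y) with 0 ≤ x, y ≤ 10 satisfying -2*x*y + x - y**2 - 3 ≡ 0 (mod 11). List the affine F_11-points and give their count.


Affine F_11-points: {(2, 3), (2, 4), (3, 0), (3, 5), (5, 2), (5, 10), (7, 1), (7, 7), (8, 8), (8, 9)}; count = 10.

For each of the 121 pairs (x, y) ∈ F_11², evaluate f(x, y) mod 11. Record the zeros.
  x = 0: [0↦8, 1↦7, 2↦4, 3↦10, 4↦3, 5↦5, 6↦5, 7↦3, 8↦10, 9↦4, 10↦7]  zeros at y ∈ ∅
  x = 1: [0↦9, 1↦6, 2↦1, 3↦5, 4↦7, 5↦7, 6↦5, 7↦1, 8↦6, 9↦9, 10↦10]  zeros at y ∈ ∅
  x = 2: [0↦10, 1↦5, 2↦9, 3↦0, 4↦0, 5↦9, 6↦5, 7↦10, 8↦2, 9↦3, 10↦2]  zeros at y ∈ {3, 4}
  x = 3: [0↦0, 1↦4, 2↦6, 3↦6, 4↦4, 5↦0, 6↦5, 7↦8, 8↦9, 9↦8, 10↦5]  zeros at y ∈ {0, 5}
  x = 4: [0↦1, 1↦3, 2↦3, 3↦1, 4↦8, 5↦2, 6↦5, 7↦6, 8↦5, 9↦2, 10↦8]  zeros at y ∈ ∅
  x = 5: [0↦2, 1↦2, 2↦0, 3↦7, 4↦1, 5↦4, 6↦5, 7↦4, 8↦1, 9↦7, 10↦0]  zeros at y ∈ {2, 10}
  x = 6: [0↦3, 1↦1, 2↦8, 3↦2, 4↦5, 5↦6, 6↦5, 7↦2, 8↦8, 9↦1, 10↦3]  zeros at y ∈ ∅
  x = 7: [0↦4, 1↦0, 2↦5, 3↦8, 4↦9, 5↦8, 6↦5, 7↦0, 8↦4, 9↦6, 10↦6]  zeros at y ∈ {1, 7}
  x = 8: [0↦5, 1↦10, 2↦2, 3↦3, 4↦2, 5↦10, 6↦5, 7↦9, 8↦0, 9↦0, 10↦9]  zeros at y ∈ {8, 9}
  x = 9: [0↦6, 1↦9, 2↦10, 3↦9, 4↦6, 5↦1, 6↦5, 7↦7, 8↦7, 9↦5, 10↦1]  zeros at y ∈ ∅
  x = 10: [0↦7, 1↦8, 2↦7, 3↦4, 4↦10, 5↦3, 6↦5, 7↦5, 8↦3, 9↦10, 10↦4]  zeros at y ∈ ∅
Collecting zeros: affine points = {(2, 3), (2, 4), (3, 0), (3, 5), (5, 2), (5, 10), (7, 1), (7, 7), (8, 8), (8, 9)}.
Total count |C(F_11)_aff| = 10.


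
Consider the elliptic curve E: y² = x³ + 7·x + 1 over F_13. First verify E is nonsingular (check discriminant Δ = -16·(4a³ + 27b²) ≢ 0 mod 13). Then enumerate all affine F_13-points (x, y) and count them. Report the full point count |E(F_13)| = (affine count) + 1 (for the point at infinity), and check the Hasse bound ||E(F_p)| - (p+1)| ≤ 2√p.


Affine points = {(0, 1), (0, 12), (1, 3), (1, 10), (2, 6), (2, 7), (3, 6), (3, 7), (6, 5), (6, 8), (7, 4), (7, 9), (8, 6), (8, 7), (9, 0)}; affine count = 15; |E(F_13)| = 16.

Discriminant check: Δ ∝ 4a³ + 27b² = 4·7³ + 27·1² = 4·343 + 27·1 ≡ 8 (mod 13). Nonzero ⇒ E is nonsingular.
For each x ∈ F_13, compute rhs = x³ + 7·x + 1 mod 13, then count y ∈ F_13 with y² ≡ rhs.
  x = 0: rhs = 1, matching y values: 1, 12 (2 points).
  x = 1: rhs = 9, matching y values: 3, 10 (2 points).
  x = 2: rhs = 10, matching y values: 6, 7 (2 points).
  x = 3: rhs = 10, matching y values: 6, 7 (2 points).
  x = 4: rhs = 2, matching y values: none (0 points).
  x = 5: rhs = 5, matching y values: none (0 points).
  x = 6: rhs = 12, matching y values: 5, 8 (2 points).
  x = 7: rhs = 3, matching y values: 4, 9 (2 points).
  x = 8: rhs = 10, matching y values: 6, 7 (2 points).
  x = 9: rhs = 0, matching y values: 0 (1 points).
  x = 10: rhs = 5, matching y values: none (0 points).
  x = 11: rhs = 5, matching y values: none (0 points).
  x = 12: rhs = 6, matching y values: none (0 points).
Total affine count: 15.
Full point count |E(F_13)| = 15 + 1 = 16.
Hasse bound: |16 − (13+1)| = |2| = 2 ≤ 2√13 ≈ 7.2111 ✓.


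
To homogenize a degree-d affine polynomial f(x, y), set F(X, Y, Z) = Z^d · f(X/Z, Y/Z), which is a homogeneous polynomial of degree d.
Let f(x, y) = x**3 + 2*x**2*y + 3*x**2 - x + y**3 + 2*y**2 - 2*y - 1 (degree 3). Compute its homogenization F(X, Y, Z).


F(X, Y, Z) = X**3 + 2*X**2*Y + 3*X**2*Z - X*Z**2 + Y**3 + 2*Y**2*Z - 2*Y*Z**2 - Z**3

deg(f) = 3.
Substitute x = X/Z, y = Y/Z into f, then multiply by Z^3.
  monomial 1·x^3·y^0 ↦ 1·X^3·Y^0·Z^0.
  monomial 2·x^2·y^1 ↦ 2·X^2·Y^1·Z^0.
  monomial 3·x^2·y^0 ↦ 3·X^2·Y^0·Z^1.
  monomial -1·x^1·y^0 ↦ -1·X^1·Y^0·Z^2.
  monomial 1·x^0·y^3 ↦ 1·X^0·Y^3·Z^0.
  monomial 2·x^0·y^2 ↦ 2·X^0·Y^2·Z^1.
  monomial -2·x^0·y^1 ↦ -2·X^0·Y^1·Z^2.
  monomial -1·x^0·y^0 ↦ -1·X^0·Y^0·Z^3.
Collecting: F(X, Y, Z) = X**3 + 2*X**2*Y + 3*X**2*Z - X*Z**2 + Y**3 + 2*Y**2*Z - 2*Y*Z**2 - Z**3.


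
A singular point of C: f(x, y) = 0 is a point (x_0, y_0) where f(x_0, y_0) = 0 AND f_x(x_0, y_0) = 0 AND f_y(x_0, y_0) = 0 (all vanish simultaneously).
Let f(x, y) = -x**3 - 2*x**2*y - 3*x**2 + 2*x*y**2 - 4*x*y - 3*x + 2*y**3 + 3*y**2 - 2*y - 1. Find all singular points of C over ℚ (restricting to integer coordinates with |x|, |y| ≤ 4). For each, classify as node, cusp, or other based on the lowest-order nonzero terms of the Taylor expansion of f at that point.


Singular points: {(-1, 0)}; classification: cusp.

Compute partial derivatives:
  f_x = -3*x**2 - 4*x*y - 6*x + 2*y**2 - 4*y - 3.
  f_y = -2*x**2 + 4*x*y - 4*x + 6*y**2 + 6*y - 2.
Scan x_0 ∈ {−4, ..., 4}. For each x_0, f_y(x_0, y) is a polynomial in y; find its integer roots y ∈ {−4, ..., 4}, then test f_x and f at those candidates.
  x = -4: f_y(-4, y) = 6*y**2 - 10*y - 18; no integer root y with |y| ≤ 4.
  x = -3: f_y(-3, y) = 6*y**2 - 6*y - 8; no integer root y with |y| ≤ 4.
  x = -2: f_y(-2, y) = 6*y**2 - 2*y - 2; no integer root y with |y| ≤ 4.
  x = -1: f_y(-1, y) = 6*y**2 + 2*y; vanishes at y ∈ {0}. (-1, 0): f_x = 0, f = 0 — SINGULAR.
  x = 0: f_y(0, y) = 6*y**2 + 6*y - 2; no integer root y with |y| ≤ 4.
  x = 1: f_y(1, y) = 6*y**2 + 10*y - 8; no integer root y with |y| ≤ 4.
  x = 2: f_y(2, y) = 6*y**2 + 14*y - 18; no integer root y with |y| ≤ 4.
  x = 3: f_y(3, y) = 6*y**2 + 18*y - 32; no integer root y with |y| ≤ 4.
  x = 4: f_y(4, y) = 6*y**2 + 22*y - 50; no integer root y with |y| ≤ 4.
Only singular point on the grid: (-1, 0).
Classify: substitute x = -1 + u, y = 0 + v and expand: f = -u**3 - 2*u**2*v + 2*u*v**2 + 2*v**3 + v**2.
No constant or linear terms (consistent with a singular point). Quadratic part: v**2. Cubic part: -u**3 - 2*u**2*v + 2*u*v**2 + 2*v**3.
The quadratic part v**2 is a perfect square, so there is a single (double) tangent line v = 0, i.e. y = 0. Restricting the cubic part to that line (v = 0) leaves -u**3 ≠ 0, so f is not divisible by v and the branch is v² ≈ u**3 to lowest order — this is a cusp.
Classification: cusp.


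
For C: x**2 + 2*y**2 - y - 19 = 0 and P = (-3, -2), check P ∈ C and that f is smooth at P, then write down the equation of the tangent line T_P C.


Tangent line at P: -6*x - 9*y - 36 = 0.

Step 1: f(-3, -2) = 0, so P lies on C.
Step 2: partial derivatives
  f_x(x, y) = 2*x, f_y(x, y) = 4*y - 1.
  f_x(P) = -6, f_y(P) = -9 (gradient nonzero, so P is smooth).
Step 3: tangent line at P: -6·(x − -3) + -9·(y − -2) = 0.
Expanding: -6*x - 9*y - 36 = 0.


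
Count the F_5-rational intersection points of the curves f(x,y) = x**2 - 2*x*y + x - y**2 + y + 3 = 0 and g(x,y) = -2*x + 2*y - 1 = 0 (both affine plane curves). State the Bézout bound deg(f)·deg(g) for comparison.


Common zeros: {(1, 4), (4, 2)}; count = 2; Bézout bound = 2.

deg(f) = 2, deg(g) = 1, so Bézout bound = 2.
Scan x ∈ F_5. For each x, list the y ∈ F_5 with f(x, y) ≡ 0 and those with g(x, y) ≡ 0 (mod 5); the common zeros in that column are the intersection.
  x = 0: f ≡ 0 at y ∈ ∅; g ≡ 0 at y ∈ {3}; common: ∅.
  x = 1: f ≡ 0 at y ∈ {0, 4}; g ≡ 0 at y ∈ {4}; common: {4}.
  x = 2: f ≡ 0 at y ∈ {1}; g ≡ 0 at y ∈ {0}; common: ∅.
  x = 3: f ≡ 0 at y ∈ {0}; g ≡ 0 at y ∈ {1}; common: ∅.
  x = 4: f ≡ 0 at y ∈ {1, 2}; g ≡ 0 at y ∈ {2}; common: {2}.
Collecting: common zeros = {(1, 4), (4, 2)}, so the count is 2.
Comparison with the Bézout bound: 2 ≤ 2 = deg(f)·deg(g), as expected for curves with no common component (the bound is attained).


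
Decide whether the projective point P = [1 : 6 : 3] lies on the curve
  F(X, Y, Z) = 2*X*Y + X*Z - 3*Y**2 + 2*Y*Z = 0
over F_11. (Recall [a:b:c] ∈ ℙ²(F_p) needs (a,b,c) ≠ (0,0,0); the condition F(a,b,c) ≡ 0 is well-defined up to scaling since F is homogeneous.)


F(1,6,3) ≡ 9 (mod 11); P is NOT on the curve.

Evaluate F(1, 6, 3) term-by-term (mod 11).
  2*X*Y ↦ 2·1·6·1 = 12
  X*Z ↦ 1·1·1·3 = 3
  -3*Y**2 ↦ -3·1·36·1 = -108
  2*Y*Z ↦ 2·1·6·3 = 36
Sum: F(1, 6, 3) = (12) + (3) + (-108) + (36) = -57.
Reducing mod 11: -57 ≡ 9 (mod 11).
Since F(a, b, c) ≡ 9 ≠ 0 (mod 11), P does NOT lie on the curve.


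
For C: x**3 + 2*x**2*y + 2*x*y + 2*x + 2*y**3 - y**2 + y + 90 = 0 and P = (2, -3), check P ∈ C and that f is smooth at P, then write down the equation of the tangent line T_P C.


Tangent line at P: -16*x + 73*y + 251 = 0.

Step 1: f(2, -3) = 0, so P lies on C.
Step 2: partial derivatives
  f_x(x, y) = 3*x**2 + 4*x*y + 2*y + 2, f_y(x, y) = 2*x**2 + 2*x + 6*y**2 - 2*y + 1.
  f_x(P) = -16, f_y(P) = 73 (gradient nonzero, so P is smooth).
Step 3: tangent line at P: -16·(x − 2) + 73·(y − -3) = 0.
Expanding: -16*x + 73*y + 251 = 0.


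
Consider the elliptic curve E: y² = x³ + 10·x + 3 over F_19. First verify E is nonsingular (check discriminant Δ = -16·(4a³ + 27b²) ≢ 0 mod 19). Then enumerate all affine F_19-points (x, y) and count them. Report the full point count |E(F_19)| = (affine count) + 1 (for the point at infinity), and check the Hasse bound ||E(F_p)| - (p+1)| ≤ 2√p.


Affine points = {(5, 8), (5, 11), (7, 6), (7, 13), (8, 5), (8, 14), (9, 9), (9, 10), (10, 1), (10, 18), (11, 0), (18, 7), (18, 12)}; affine count = 13; |E(F_19)| = 14.

Discriminant check: Δ ∝ 4a³ + 27b² = 4·10³ + 27·3² = 4·1000 + 27·9 ≡ 6 (mod 19). Nonzero ⇒ E is nonsingular.
For each x ∈ F_19, compute rhs = x³ + 10·x + 3 mod 19, then count y ∈ F_19 with y² ≡ rhs.
  x = 0: rhs = 3, matching y values: none (0 points).
  x = 1: rhs = 14, matching y values: none (0 points).
  x = 2: rhs = 12, matching y values: none (0 points).
  x = 3: rhs = 3, matching y values: none (0 points).
  x = 4: rhs = 12, matching y values: none (0 points).
  x = 5: rhs = 7, matching y values: 8, 11 (2 points).
  x = 6: rhs = 13, matching y values: none (0 points).
  x = 7: rhs = 17, matching y values: 6, 13 (2 points).
  x = 8: rhs = 6, matching y values: 5, 14 (2 points).
  x = 9: rhs = 5, matching y values: 9, 10 (2 points).
  x = 10: rhs = 1, matching y values: 1, 18 (2 points).
  x = 11: rhs = 0, matching y values: 0 (1 points).
  x = 12: rhs = 8, matching y values: none (0 points).
  x = 13: rhs = 12, matching y values: none (0 points).
  x = 14: rhs = 18, matching y values: none (0 points).
  x = 15: rhs = 13, matching y values: none (0 points).
  x = 16: rhs = 3, matching y values: none (0 points).
  x = 17: rhs = 13, matching y values: none (0 points).
  x = 18: rhs = 11, matching y values: 7, 12 (2 points).
Total affine count: 13.
Full point count |E(F_19)| = 13 + 1 = 14.
Hasse bound: |14 − (19+1)| = |-6| = 6 ≤ 2√19 ≈ 8.7178 ✓.


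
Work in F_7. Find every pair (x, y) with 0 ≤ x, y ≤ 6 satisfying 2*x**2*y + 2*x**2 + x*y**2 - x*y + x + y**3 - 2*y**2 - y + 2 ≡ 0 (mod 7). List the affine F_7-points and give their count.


Affine F_7-points: {(0, 1), (0, 2), (0, 6), (1, 5), (3, 2), (5, 1), (6, 5)}; count = 7.

For each of the 49 pairs (x, y) ∈ F_7², evaluate f(x, y) mod 7. Record the zeros.
  x = 0: [0↦2, 1↦0, 2↦0, 3↦1, 4↦2, 5↦2, 6↦0]  zeros at y ∈ {1, 2, 6}
  x = 1: [0↦5, 1↦5, 2↦2, 3↦2, 4↦4, 5↦0, 6↦3]  zeros at y ∈ {5}
  x = 2: [0↦5, 1↦4, 2↦2, 3↦5, 4↦5, 5↦1, 6↦6]  zeros at y ∈ ∅
  x = 3: [0↦2, 1↦4, 2↦0, 3↦3, 4↦5, 5↦5, 6↦2]  zeros at y ∈ {2}
  x = 4: [0↦3, 1↦5, 2↦3, 3↦3, 4↦4, 5↦5, 6↦5]  zeros at y ∈ ∅
  x = 5: [0↦1, 1↦0, 2↦4, 3↦5, 4↦2, 5↦1, 6↦1]  zeros at y ∈ {1}
  x = 6: [0↦3, 1↦3, 2↦3, 3↦2, 4↦6, 5↦0, 6↦4]  zeros at y ∈ {5}
Collecting zeros: affine points = {(0, 1), (0, 2), (0, 6), (1, 5), (3, 2), (5, 1), (6, 5)}.
Total count |C(F_7)_aff| = 7.


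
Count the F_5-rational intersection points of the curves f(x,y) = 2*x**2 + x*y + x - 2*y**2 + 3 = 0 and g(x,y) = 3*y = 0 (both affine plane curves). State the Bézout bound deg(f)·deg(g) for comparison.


Common zeros: ∅; count = 0; Bézout bound = 2.

deg(f) = 2, deg(g) = 1, so Bézout bound = 2.
Scan x ∈ F_5. For each x, list the y ∈ F_5 with f(x, y) ≡ 0 and those with g(x, y) ≡ 0 (mod 5); the common zeros in that column are the intersection.
  x = 0: f ≡ 0 at y ∈ {2, 3}; g ≡ 0 at y ∈ {0}; common: ∅.
  x = 1: f ≡ 0 at y ∈ {1, 2}; g ≡ 0 at y ∈ {0}; common: ∅.
  x = 2: f ≡ 0 at y ∈ ∅; g ≡ 0 at y ∈ {0}; common: ∅.
  x = 3: f ≡ 0 at y ∈ {1, 3}; g ≡ 0 at y ∈ {0}; common: ∅.
  x = 4: f ≡ 0 at y ∈ ∅; g ≡ 0 at y ∈ {0}; common: ∅.
Collecting: common zeros = ∅, so the count is 0.
Comparison with the Bézout bound: 0 ≤ 2 = deg(f)·deg(g), as expected for curves with no common component (the affine F_5-count falls short of the bound because intersections may lie at infinity, over extension fields, or carry multiplicity).


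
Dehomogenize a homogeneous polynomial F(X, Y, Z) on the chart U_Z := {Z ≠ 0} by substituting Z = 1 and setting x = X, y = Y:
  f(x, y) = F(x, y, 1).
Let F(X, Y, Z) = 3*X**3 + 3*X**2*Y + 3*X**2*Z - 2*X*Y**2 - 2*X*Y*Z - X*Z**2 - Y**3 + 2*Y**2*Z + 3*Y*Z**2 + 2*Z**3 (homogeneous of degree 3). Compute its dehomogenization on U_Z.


f(x, y) = 3*x**3 + 3*x**2*y + 3*x**2 - 2*x*y**2 - 2*x*y - x - y**3 + 2*y**2 + 3*y + 2

On U_Z we set Z = 1. Each monomial c·X^i·Y^j·Z^k in F becomes c·x^i·y^j·1^k = c·x^i·y^j.
Substituting Z = 1: F(X, Y, 1) = 3*x**3 + 3*x**2*y + 3*x**2 - 2*x*y**2 - 2*x*y - x - y**3 + 2*y**2 + 3*y + 2.
Note: deg(f) ≤ deg(F) = 3; strict inequality happens when F is divisible by Z (lost terms).


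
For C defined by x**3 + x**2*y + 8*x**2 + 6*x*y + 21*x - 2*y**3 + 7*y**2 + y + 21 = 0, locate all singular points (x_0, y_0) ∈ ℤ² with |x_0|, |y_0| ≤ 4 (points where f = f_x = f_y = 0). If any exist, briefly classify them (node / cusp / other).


Singular points: {(-3, 1)}; classification: cusp.

Compute partial derivatives:
  f_x = 3*x**2 + 2*x*y + 16*x + 6*y + 21.
  f_y = x**2 + 6*x - 6*y**2 + 14*y + 1.
Scan x_0 ∈ {−4, ..., 4}. For each x_0, f_y(x_0, y) is a polynomial in y; find its integer roots y ∈ {−4, ..., 4}, then test f_x and f at those candidates.
  x = -4: f_y(-4, y) = -6*y**2 + 14*y - 7; no integer root y with |y| ≤ 4.
  x = -3: f_y(-3, y) = -6*y**2 + 14*y - 8; vanishes at y ∈ {1}. (-3, 1): f_x = 0, f = 0 — SINGULAR.
  x = -2: f_y(-2, y) = -6*y**2 + 14*y - 7; no integer root y with |y| ≤ 4.
  x = -1: f_y(-1, y) = -6*y**2 + 14*y - 4; vanishes at y ∈ {2}. (-1, 2): f_x = 16 ≠ 0.
  x = 0: f_y(0, y) = -6*y**2 + 14*y + 1; no integer root y with |y| ≤ 4.
  x = 1: f_y(1, y) = -6*y**2 + 14*y + 8; no integer root y with |y| ≤ 4.
  x = 2: f_y(2, y) = -6*y**2 + 14*y + 17; no integer root y with |y| ≤ 4.
  x = 3: f_y(3, y) = -6*y**2 + 14*y + 28; no integer root y with |y| ≤ 4.
  x = 4: f_y(4, y) = -6*y**2 + 14*y + 41; no integer root y with |y| ≤ 4.
Only singular point on the grid: (-3, 1).
Classify: substitute x = -3 + u, y = 1 + v and expand: f = u**3 + u**2*v - 2*v**3 + v**2.
No constant or linear terms (consistent with a singular point). Quadratic part: v**2. Cubic part: u**3 + u**2*v - 2*v**3.
The quadratic part v**2 is a perfect square, so there is a single (double) tangent line v = 0, i.e. y = 1. Restricting the cubic part to that line (v = 0) leaves u**3 ≠ 0, so f is not divisible by v and the branch is v² ≈ -u**3 to lowest order — this is a cusp.
Classification: cusp.


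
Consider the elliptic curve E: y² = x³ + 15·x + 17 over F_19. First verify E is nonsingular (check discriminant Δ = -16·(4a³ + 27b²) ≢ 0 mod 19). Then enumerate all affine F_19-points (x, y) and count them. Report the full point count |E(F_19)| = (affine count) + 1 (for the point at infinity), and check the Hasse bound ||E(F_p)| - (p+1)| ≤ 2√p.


Affine points = {(0, 6), (0, 13), (2, 6), (2, 13), (6, 0), (7, 3), (7, 16), (9, 8), (9, 11), (12, 5), (12, 14), (14, 8), (14, 11), (15, 8), (15, 11), (17, 6), (17, 13), (18, 1), (18, 18)}; affine count = 19; |E(F_19)| = 20.

Discriminant check: Δ ∝ 4a³ + 27b² = 4·15³ + 27·17² = 4·3375 + 27·289 ≡ 4 (mod 19). Nonzero ⇒ E is nonsingular.
For each x ∈ F_19, compute rhs = x³ + 15·x + 17 mod 19, then count y ∈ F_19 with y² ≡ rhs.
  x = 0: rhs = 17, matching y values: 6, 13 (2 points).
  x = 1: rhs = 14, matching y values: none (0 points).
  x = 2: rhs = 17, matching y values: 6, 13 (2 points).
  x = 3: rhs = 13, matching y values: none (0 points).
  x = 4: rhs = 8, matching y values: none (0 points).
  x = 5: rhs = 8, matching y values: none (0 points).
  x = 6: rhs = 0, matching y values: 0 (1 points).
  x = 7: rhs = 9, matching y values: 3, 16 (2 points).
  x = 8: rhs = 3, matching y values: none (0 points).
  x = 9: rhs = 7, matching y values: 8, 11 (2 points).
  x = 10: rhs = 8, matching y values: none (0 points).
  x = 11: rhs = 12, matching y values: none (0 points).
  x = 12: rhs = 6, matching y values: 5, 14 (2 points).
  x = 13: rhs = 15, matching y values: none (0 points).
  x = 14: rhs = 7, matching y values: 8, 11 (2 points).
  x = 15: rhs = 7, matching y values: 8, 11 (2 points).
  x = 16: rhs = 2, matching y values: none (0 points).
  x = 17: rhs = 17, matching y values: 6, 13 (2 points).
  x = 18: rhs = 1, matching y values: 1, 18 (2 points).
Total affine count: 19.
Full point count |E(F_19)| = 19 + 1 = 20.
Hasse bound: |20 − (19+1)| = |0| = 0 ≤ 2√19 ≈ 8.7178 ✓.


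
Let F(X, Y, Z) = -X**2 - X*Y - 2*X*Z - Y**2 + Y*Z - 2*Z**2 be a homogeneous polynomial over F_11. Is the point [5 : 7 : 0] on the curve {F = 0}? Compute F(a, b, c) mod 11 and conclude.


F(5,7,0) ≡ 1 (mod 11); P is NOT on the curve.

Evaluate F(5, 7, 0) term-by-term (mod 11).
  -X**2 ↦ -1·25·1·1 = -25
  -X*Y ↦ -1·5·7·1 = -35
  -2*X*Z ↦ -2·5·1·0 = 0
  -Y**2 ↦ -1·1·49·1 = -49
  Y*Z ↦ 1·1·7·0 = 0
  -2*Z**2 ↦ -2·1·1·0 = 0
Sum: F(5, 7, 0) = (-25) + (-35) + (0) + (-49) + (0) + (0) = -109.
Reducing mod 11: -109 ≡ 1 (mod 11).
Since F(a, b, c) ≡ 1 ≠ 0 (mod 11), P does NOT lie on the curve.


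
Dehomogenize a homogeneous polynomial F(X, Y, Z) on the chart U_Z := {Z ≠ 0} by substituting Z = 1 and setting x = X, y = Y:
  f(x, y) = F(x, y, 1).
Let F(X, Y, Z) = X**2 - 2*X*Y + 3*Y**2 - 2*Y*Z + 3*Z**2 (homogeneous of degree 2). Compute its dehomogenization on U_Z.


f(x, y) = x**2 - 2*x*y + 3*y**2 - 2*y + 3

On U_Z we set Z = 1. Each monomial c·X^i·Y^j·Z^k in F becomes c·x^i·y^j·1^k = c·x^i·y^j.
Substituting Z = 1: F(X, Y, 1) = x**2 - 2*x*y + 3*y**2 - 2*y + 3.
Note: deg(f) ≤ deg(F) = 2; strict inequality happens when F is divisible by Z (lost terms).


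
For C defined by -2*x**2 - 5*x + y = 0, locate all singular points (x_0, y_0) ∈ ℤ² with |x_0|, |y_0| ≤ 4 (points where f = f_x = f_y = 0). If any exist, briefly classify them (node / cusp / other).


No singular points in the scanned grid; C is smooth there.

Compute partial derivatives:
  f_x = -4*x - 5.
  f_y = 1.
f_y = 1 is a nonzero constant, so f_y never vanishes: no point (x, y) can satisfy f = f_x = f_y = 0. In particular no (x, y) ∈ {−4, ..., 4}² is singular; the curve is smooth.


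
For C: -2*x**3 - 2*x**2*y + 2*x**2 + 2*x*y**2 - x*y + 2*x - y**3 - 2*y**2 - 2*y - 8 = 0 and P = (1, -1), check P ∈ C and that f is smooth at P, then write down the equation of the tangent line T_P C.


Tangent line at P: 7*x - 8*y - 15 = 0.

Step 1: f(1, -1) = 0, so P lies on C.
Step 2: partial derivatives
  f_x(x, y) = -6*x**2 - 4*x*y + 4*x + 2*y**2 - y + 2, f_y(x, y) = -2*x**2 + 4*x*y - x - 3*y**2 - 4*y - 2.
  f_x(P) = 7, f_y(P) = -8 (gradient nonzero, so P is smooth).
Step 3: tangent line at P: 7·(x − 1) + -8·(y − -1) = 0.
Expanding: 7*x - 8*y - 15 = 0.


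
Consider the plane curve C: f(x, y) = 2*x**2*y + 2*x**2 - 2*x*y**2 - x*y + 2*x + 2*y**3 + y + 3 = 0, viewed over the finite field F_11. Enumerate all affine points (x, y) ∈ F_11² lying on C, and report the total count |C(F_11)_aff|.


Affine F_11-points: {(0, 10), (4, 1), (5, 3), (7, 3), (7, 7), (7, 8), (8, 2), (9, 6), (9, 8), (10, 1)}; count = 10.

For each of the 121 pairs (x, y) ∈ F_11², evaluate f(x, y) mod 11. Record the zeros.
  x = 0: [0↦3, 1↦6, 2↦10, 3↦5, 4↦3, 5↦5, 6↦1, 7↦3, 8↦1, 9↦7, 10↦0]  zeros at y ∈ {10}
  x = 1: [0↦7, 1↦9, 2↦8, 3↦5, 4↦1, 5↦8, 6↦5, 7↦4, 8↦6, 9↦1, 10↦1]  zeros at y ∈ ∅
  x = 2: [0↦4, 1↦9, 2↦7, 3↦10, 4↦8, 5↦2, 6↦4, 7↦4, 8↦3, 9↦2, 10↦2]  zeros at y ∈ ∅
  x = 3: [0↦5, 1↦6, 2↦7, 3↦9, 4↦2, 5↦9, 6↦9, 7↦3, 8↦3, 9↦10, 10↦3]  zeros at y ∈ ∅
  x = 4: [0↦10, 1↦0, 2↦8, 3↦2, 4↦5, 5↦7, 6↦9, 7↦1, 8↦6, 9↦3, 10↦4]  zeros at y ∈ {1}
  x = 5: [0↦8, 1↦2, 2↦10, 3↦0, 4↦6, 5↦7, 6↦4, 7↦9, 8↦1, 9↦3, 10↦5]  zeros at y ∈ {3}
  x = 6: [0↦10, 1↦1, 2↦2, 3↦3, 4↦5, 5↦9, 6↦5, 7↦5, 8↦10, 9↦10, 10↦6]  zeros at y ∈ ∅
  x = 7: [0↦5, 1↦8, 2↦6, 3↦0, 4↦2, 5↦2, 6↦1, 7↦0, 8↦0, 9↦2, 10↦7]  zeros at y ∈ {3, 7, 8}
  x = 8: [0↦4, 1↦1, 2↦0, 3↦2, 4↦8, 5↦8, 6↦3, 7↦5, 8↦4, 9↦1, 10↦8]  zeros at y ∈ {2}
  x = 9: [0↦7, 1↦2, 2↦6, 3↦9, 4↦1, 5↦5, 6↦0, 7↦9, 8↦0, 9↦7, 10↦9]  zeros at y ∈ {6, 8}
  x = 10: [0↦3, 1↦0, 2↦2, 3↦10, 4↦3, 5↦4, 6↦3, 7↦1, 8↦10, 9↦9, 10↦10]  zeros at y ∈ {1}
Collecting zeros: affine points = {(0, 10), (4, 1), (5, 3), (7, 3), (7, 7), (7, 8), (8, 2), (9, 6), (9, 8), (10, 1)}.
Total count |C(F_11)_aff| = 10.
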